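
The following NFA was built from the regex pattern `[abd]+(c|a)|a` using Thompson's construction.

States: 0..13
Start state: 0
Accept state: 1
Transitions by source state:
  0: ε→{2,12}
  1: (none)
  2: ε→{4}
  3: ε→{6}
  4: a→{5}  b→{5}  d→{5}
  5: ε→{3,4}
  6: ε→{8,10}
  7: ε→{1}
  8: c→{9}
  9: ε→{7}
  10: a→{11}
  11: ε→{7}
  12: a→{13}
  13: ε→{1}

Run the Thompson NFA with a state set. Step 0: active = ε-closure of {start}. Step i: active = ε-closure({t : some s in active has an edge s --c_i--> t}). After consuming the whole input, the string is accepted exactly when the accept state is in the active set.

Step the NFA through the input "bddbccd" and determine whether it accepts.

Answer: REJECT

Derivation:
start: ε-closure({0}) = {0,2,4,12}
'b' @ 1: {3,4,5,6,8,10}
'd' @ 2: {3,4,5,6,8,10}
'd' @ 3: {3,4,5,6,8,10}
'b' @ 4: {3,4,5,6,8,10}
'c' @ 5: {1,7,9}  ✓accept
'c' @ 6: {}  — state set empty
rest 'd' ignored (set empty)
after full input: {}  (accept=1 not in)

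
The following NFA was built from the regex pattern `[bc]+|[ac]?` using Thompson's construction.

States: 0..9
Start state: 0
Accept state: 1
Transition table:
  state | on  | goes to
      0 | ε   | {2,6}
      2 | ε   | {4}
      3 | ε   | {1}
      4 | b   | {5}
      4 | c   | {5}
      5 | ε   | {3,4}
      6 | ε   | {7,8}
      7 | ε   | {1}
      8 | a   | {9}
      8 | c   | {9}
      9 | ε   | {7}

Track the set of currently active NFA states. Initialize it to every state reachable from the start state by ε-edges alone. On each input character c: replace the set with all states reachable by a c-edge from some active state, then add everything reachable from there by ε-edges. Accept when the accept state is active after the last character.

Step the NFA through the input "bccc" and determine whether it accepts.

Answer: ACCEPT

Steps:
S₀ = ε-closure({0}) = {0,1,2,4,6,7,8}
'b' @ 1: {1,3,4,5}  [accepting]
'c' @ 2: {1,3,4,5}  [accepting]
'c' @ 3: {1,3,4,5}  [accepting]
'c' @ 4: {1,3,4,5}  [accepting]
end set {1,3,4,5} — state 1 in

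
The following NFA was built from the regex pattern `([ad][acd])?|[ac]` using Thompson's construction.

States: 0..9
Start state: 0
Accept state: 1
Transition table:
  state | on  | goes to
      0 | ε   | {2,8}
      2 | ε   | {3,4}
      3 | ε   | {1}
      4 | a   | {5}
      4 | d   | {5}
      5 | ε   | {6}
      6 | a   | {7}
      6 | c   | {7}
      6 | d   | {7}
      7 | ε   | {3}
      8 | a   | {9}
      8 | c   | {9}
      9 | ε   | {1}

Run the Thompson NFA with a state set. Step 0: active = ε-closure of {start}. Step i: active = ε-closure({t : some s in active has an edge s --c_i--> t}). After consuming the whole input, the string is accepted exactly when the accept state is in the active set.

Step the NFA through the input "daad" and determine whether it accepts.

start: ε-closure({0}) = {0,1,2,3,4,8}
'd' @ 1: {5,6}
'a' @ 2: {1,3,7}  [accepting]
'a' @ 3: {}  — dead — no transitions
rest 'd' ignored (set empty)
end set {} — state 1 not in

Answer: REJECT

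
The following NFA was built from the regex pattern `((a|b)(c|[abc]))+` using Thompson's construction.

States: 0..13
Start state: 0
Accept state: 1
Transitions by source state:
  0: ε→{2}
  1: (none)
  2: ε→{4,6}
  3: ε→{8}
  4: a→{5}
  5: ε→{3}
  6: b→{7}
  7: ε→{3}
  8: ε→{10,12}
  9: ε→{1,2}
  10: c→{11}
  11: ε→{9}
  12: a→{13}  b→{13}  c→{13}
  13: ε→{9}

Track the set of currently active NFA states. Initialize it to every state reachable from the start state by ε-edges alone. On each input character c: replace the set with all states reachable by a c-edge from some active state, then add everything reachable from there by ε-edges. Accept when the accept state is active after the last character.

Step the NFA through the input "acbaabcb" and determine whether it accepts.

Answer: REJECT

Trace:
initial (ε-close {0}): {0,2,4,6}
'a' @ 1: {3,5,8,10,12}
'c' @ 2: {1,2,4,6,9,11,13}  [accepting]
'b' @ 3: {3,7,8,10,12}
'a' @ 4: {1,2,4,6,9,13}  [accepting]
'a' @ 5: {3,5,8,10,12}
'b' @ 6: {1,2,4,6,9,13}  [accepting]
'c' @ 7: {}  — dead — no transitions
rest 'b' ignored (set empty)
after full input: {}  (accept=1 not in)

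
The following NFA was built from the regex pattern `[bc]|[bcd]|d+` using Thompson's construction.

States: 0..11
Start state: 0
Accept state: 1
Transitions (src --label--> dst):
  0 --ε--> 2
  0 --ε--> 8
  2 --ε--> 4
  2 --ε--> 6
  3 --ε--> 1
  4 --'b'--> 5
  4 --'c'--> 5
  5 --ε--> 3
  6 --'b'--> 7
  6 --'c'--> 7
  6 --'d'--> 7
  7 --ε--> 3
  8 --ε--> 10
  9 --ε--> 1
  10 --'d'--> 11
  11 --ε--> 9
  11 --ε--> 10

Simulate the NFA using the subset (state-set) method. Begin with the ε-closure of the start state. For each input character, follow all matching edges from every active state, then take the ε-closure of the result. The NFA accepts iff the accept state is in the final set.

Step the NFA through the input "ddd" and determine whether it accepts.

S₀ = ε-closure({0}) = {0,2,4,6,8,10}
'd' @ 1: {1,3,7,9,10,11}  (accept∈set)
'd' @ 2: {1,9,10,11}  (accept∈set)
'd' @ 3: {1,9,10,11}  (accept∈set)
end set {1,9,10,11} — state 1 in

Answer: ACCEPT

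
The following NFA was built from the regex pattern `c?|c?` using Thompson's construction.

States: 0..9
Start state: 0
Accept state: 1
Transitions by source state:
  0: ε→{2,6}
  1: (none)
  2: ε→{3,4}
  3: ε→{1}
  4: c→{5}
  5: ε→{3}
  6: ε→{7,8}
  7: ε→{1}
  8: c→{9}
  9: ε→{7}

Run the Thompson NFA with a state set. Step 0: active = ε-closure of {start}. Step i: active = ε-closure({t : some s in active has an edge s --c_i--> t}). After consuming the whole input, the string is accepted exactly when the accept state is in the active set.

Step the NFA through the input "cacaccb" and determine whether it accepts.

Answer: REJECT

Derivation:
S₀ = ε-closure({0}) = {0,1,2,3,4,6,7,8}
'c' @ 1: {1,3,5,7,9}  ✓accept
'a' @ 2: {}  — no active states
rest 'caccb' ignored (set empty)
end set {} — state 1 not in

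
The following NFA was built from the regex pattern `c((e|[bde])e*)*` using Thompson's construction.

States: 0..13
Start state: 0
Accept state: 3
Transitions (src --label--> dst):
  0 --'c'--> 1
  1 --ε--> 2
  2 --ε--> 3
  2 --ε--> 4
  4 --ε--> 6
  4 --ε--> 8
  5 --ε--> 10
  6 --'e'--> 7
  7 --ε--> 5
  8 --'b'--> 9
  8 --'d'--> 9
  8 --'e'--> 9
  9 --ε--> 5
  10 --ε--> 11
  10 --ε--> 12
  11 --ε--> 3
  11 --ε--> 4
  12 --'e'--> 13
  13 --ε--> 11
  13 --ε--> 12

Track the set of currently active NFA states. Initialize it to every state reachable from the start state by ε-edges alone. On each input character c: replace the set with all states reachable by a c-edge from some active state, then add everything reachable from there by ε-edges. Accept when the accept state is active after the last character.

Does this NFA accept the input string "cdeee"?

Answer: ACCEPT

Trace:
S₀ = ε-closure({0}) = {0}
'c' @ 1: {1,2,3,4,6,8}  ✓accept
'd' @ 2: {3,4,5,6,8,9,10,11,12}  ✓accept
'e' @ 3: {3,4,5,6,7,8,9,10,11,12,13}  ✓accept
'e' @ 4: {3,4,5,6,7,8,9,10,11,12,13}  ✓accept
'e' @ 5: {3,4,5,6,7,8,9,10,11,12,13}  ✓accept
after full input: {3,4,5,6,7,8,9,10,11,12,13}  (accept=3 in)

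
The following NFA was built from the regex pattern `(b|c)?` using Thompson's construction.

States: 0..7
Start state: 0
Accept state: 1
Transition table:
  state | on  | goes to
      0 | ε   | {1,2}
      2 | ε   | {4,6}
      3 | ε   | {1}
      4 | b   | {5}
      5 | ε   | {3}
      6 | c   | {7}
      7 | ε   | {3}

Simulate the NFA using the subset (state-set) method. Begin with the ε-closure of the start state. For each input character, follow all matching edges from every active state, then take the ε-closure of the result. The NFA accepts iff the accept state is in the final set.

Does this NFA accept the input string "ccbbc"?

Answer: REJECT

Steps:
initial (ε-close {0}): {0,1,2,4,6}
'c' @ 1: {1,3,7}  (accept∈set)
'c' @ 2: {}  — no active states
rest 'bbc' ignored (set empty)
after full input: {}  (accept=1 not in)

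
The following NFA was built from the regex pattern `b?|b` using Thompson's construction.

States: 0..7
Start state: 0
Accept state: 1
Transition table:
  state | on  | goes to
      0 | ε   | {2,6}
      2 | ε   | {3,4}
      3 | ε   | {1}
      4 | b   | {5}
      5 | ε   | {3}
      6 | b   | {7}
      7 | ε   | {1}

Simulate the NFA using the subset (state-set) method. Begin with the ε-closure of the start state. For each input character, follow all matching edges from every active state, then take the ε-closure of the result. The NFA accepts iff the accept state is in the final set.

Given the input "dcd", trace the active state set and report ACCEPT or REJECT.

initial (ε-close {0}): {0,1,2,3,4,6}
'd' @ 1: {}  — no active states
rest 'cd' ignored (set empty)
end set {} — state 1 not in

Answer: REJECT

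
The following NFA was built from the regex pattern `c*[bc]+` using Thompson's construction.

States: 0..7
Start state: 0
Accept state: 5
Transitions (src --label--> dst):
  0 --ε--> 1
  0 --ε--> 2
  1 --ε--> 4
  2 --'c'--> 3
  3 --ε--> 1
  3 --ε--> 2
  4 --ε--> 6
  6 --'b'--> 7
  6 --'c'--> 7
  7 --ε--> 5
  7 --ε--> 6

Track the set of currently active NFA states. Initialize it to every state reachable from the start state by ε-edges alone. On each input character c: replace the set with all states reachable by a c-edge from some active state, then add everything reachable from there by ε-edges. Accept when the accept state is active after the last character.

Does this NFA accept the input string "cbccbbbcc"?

Answer: ACCEPT

Trace:
start: ε-closure({0}) = {0,1,2,4,6}
'c' @ 1: {1,2,3,4,5,6,7}  [accepting]
'b' @ 2: {5,6,7}  [accepting]
'c' @ 3: {5,6,7}  [accepting]
'c' @ 4: {5,6,7}  [accepting]
'b' @ 5: {5,6,7}  [accepting]
'b' @ 6: {5,6,7}  [accepting]
'b' @ 7: {5,6,7}  [accepting]
'c' @ 8: {5,6,7}  [accepting]
'c' @ 9: {5,6,7}  [accepting]
final: {5,6,7}; accept 5 in set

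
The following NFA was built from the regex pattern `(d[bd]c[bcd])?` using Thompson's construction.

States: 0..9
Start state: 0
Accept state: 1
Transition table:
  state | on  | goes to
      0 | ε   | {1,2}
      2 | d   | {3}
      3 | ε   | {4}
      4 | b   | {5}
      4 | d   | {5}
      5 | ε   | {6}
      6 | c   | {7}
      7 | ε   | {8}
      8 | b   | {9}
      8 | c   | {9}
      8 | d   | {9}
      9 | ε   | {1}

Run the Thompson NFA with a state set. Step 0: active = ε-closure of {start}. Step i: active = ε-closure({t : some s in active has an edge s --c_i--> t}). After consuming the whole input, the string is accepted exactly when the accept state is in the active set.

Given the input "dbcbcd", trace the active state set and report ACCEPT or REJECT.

Answer: REJECT

Trace:
S₀ = ε-closure({0}) = {0,1,2}
'd' @ 1: {3,4}
'b' @ 2: {5,6}
'c' @ 3: {7,8}
'b' @ 4: {1,9}  ✓accept
'c' @ 5: {}  — state set empty
rest 'd' ignored (set empty)
final: {}; accept 1 not in set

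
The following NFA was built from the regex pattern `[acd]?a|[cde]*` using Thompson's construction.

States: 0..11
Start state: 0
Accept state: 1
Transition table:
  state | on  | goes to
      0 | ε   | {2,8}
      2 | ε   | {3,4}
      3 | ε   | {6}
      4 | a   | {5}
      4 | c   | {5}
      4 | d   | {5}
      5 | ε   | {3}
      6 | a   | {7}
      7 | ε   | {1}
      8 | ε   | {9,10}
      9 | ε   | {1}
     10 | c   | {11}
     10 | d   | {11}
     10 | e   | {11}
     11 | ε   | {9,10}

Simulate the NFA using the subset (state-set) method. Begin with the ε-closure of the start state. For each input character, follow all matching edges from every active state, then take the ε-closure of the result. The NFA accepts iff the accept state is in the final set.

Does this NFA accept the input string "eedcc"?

Answer: ACCEPT

Trace:
S₀ = ε-closure({0}) = {0,1,2,3,4,6,8,9,10}
'e' @ 1: {1,9,10,11}  [accepting]
'e' @ 2: {1,9,10,11}  [accepting]
'd' @ 3: {1,9,10,11}  [accepting]
'c' @ 4: {1,9,10,11}  [accepting]
'c' @ 5: {1,9,10,11}  [accepting]
end set {1,9,10,11} — state 1 in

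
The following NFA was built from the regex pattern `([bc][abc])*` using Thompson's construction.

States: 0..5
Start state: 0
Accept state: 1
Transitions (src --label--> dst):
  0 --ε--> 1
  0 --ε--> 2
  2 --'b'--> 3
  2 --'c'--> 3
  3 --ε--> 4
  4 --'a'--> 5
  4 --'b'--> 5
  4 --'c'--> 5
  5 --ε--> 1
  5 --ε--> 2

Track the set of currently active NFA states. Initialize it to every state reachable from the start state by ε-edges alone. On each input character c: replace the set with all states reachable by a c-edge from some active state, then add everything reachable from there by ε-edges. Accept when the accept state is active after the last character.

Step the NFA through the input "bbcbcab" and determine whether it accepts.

start: ε-closure({0}) = {0,1,2}
'b' @ 1: {3,4}
'b' @ 2: {1,2,5}  [accepting]
'c' @ 3: {3,4}
'b' @ 4: {1,2,5}  [accepting]
'c' @ 5: {3,4}
'a' @ 6: {1,2,5}  [accepting]
'b' @ 7: {3,4}
final: {3,4}; accept 1 not in set

Answer: REJECT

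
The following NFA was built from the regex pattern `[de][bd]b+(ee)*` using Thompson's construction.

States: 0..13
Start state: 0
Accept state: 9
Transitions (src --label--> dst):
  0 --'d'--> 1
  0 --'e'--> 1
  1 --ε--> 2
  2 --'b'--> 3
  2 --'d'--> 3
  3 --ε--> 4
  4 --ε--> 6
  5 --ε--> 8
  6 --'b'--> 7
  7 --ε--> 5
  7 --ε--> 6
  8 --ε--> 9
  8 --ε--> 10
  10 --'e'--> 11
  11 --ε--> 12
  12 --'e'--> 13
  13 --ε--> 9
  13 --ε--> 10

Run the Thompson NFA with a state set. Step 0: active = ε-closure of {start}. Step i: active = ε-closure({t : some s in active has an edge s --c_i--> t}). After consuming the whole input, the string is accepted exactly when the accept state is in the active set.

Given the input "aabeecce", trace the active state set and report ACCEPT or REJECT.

Answer: REJECT

Trace:
start: ε-closure({0}) = {0}
'a' @ 1: {}  — state set empty
rest 'abeecce' ignored (set empty)
end set {} — state 9 not in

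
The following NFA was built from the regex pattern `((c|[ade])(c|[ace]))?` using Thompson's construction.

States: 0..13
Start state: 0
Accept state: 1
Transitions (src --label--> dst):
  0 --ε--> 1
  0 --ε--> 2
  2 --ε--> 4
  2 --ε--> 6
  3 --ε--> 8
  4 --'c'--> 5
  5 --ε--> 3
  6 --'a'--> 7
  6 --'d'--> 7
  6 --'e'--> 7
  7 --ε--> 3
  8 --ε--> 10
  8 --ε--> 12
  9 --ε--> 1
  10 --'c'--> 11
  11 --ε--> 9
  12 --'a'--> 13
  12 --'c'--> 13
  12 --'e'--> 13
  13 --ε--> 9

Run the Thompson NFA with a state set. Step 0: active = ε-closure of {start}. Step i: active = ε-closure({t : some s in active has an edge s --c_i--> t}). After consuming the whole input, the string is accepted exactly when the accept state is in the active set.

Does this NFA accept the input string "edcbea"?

Answer: REJECT

Steps:
S₀ = ε-closure({0}) = {0,1,2,4,6}
'e' @ 1: {3,7,8,10,12}
'd' @ 2: {}  — state set empty
rest 'cbea' ignored (set empty)
after full input: {}  (accept=1 not in)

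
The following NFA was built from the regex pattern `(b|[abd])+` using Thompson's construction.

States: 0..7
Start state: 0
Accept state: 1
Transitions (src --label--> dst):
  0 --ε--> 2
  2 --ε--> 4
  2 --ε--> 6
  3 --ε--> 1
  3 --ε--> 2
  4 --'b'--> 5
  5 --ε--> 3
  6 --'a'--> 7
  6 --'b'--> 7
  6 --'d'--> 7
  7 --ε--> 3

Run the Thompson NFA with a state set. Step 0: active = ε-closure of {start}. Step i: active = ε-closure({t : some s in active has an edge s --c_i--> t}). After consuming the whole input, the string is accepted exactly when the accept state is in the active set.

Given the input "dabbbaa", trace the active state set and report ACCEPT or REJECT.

S₀ = ε-closure({0}) = {0,2,4,6}
'd' @ 1: {1,2,3,4,6,7}  [accepting]
'a' @ 2: {1,2,3,4,6,7}  [accepting]
'b' @ 3: {1,2,3,4,5,6,7}  [accepting]
'b' @ 4: {1,2,3,4,5,6,7}  [accepting]
'b' @ 5: {1,2,3,4,5,6,7}  [accepting]
'a' @ 6: {1,2,3,4,6,7}  [accepting]
'a' @ 7: {1,2,3,4,6,7}  [accepting]
final: {1,2,3,4,6,7}; accept 1 in set

Answer: ACCEPT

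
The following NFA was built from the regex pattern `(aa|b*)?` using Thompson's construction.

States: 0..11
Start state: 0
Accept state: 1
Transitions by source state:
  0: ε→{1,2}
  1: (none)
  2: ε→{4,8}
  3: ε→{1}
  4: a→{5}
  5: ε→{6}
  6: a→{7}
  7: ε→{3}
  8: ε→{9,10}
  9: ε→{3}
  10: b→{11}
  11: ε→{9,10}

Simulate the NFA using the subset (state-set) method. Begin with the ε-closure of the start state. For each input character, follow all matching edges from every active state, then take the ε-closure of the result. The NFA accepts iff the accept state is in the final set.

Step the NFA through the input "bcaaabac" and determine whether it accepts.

Answer: REJECT

Steps:
initial (ε-close {0}): {0,1,2,3,4,8,9,10}
'b' @ 1: {1,3,9,10,11}  ✓accept
'c' @ 2: {}  — no active states
rest 'aaabac' ignored (set empty)
after full input: {}  (accept=1 not in)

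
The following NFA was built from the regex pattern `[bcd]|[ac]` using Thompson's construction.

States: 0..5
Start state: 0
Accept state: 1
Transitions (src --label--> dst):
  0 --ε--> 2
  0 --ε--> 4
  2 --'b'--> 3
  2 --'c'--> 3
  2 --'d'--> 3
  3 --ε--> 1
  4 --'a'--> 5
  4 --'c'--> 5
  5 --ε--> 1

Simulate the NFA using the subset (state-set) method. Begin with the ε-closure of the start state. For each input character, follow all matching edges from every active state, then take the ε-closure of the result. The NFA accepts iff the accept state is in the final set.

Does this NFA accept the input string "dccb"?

Answer: REJECT

Derivation:
initial (ε-close {0}): {0,2,4}
'd' @ 1: {1,3}  (accept∈set)
'c' @ 2: {}  — state set empty
rest 'cb' ignored (set empty)
end set {} — state 1 not in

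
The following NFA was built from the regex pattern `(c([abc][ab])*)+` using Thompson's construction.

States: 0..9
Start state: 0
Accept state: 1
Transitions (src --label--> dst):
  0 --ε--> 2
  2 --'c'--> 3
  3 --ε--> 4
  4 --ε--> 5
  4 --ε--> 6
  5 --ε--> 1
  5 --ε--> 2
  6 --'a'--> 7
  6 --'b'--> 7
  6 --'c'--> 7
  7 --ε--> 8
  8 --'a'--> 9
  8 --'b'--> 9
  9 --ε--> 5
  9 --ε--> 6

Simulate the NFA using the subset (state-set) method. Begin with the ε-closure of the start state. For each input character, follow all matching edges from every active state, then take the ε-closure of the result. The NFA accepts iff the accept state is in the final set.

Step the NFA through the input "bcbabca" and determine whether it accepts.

Answer: REJECT

Trace:
initial (ε-close {0}): {0,2}
'b' @ 1: {}  — dead — no transitions
rest 'cbabca' ignored (set empty)
after full input: {}  (accept=1 not in)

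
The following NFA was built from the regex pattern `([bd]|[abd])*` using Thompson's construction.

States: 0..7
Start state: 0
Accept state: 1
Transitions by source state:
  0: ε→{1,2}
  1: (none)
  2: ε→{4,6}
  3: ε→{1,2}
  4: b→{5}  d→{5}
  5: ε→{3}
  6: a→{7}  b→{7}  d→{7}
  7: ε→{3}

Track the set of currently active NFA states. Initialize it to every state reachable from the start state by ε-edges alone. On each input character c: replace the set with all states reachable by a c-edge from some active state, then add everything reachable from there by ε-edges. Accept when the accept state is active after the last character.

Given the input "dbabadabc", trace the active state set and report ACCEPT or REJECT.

Answer: REJECT

Steps:
start: ε-closure({0}) = {0,1,2,4,6}
'd' @ 1: {1,2,3,4,5,6,7}  (accept∈set)
'b' @ 2: {1,2,3,4,5,6,7}  (accept∈set)
'a' @ 3: {1,2,3,4,6,7}  (accept∈set)
'b' @ 4: {1,2,3,4,5,6,7}  (accept∈set)
'a' @ 5: {1,2,3,4,6,7}  (accept∈set)
'd' @ 6: {1,2,3,4,5,6,7}  (accept∈set)
'a' @ 7: {1,2,3,4,6,7}  (accept∈set)
'b' @ 8: {1,2,3,4,5,6,7}  (accept∈set)
'c' @ 9: {}  — no active states
end set {} — state 1 not in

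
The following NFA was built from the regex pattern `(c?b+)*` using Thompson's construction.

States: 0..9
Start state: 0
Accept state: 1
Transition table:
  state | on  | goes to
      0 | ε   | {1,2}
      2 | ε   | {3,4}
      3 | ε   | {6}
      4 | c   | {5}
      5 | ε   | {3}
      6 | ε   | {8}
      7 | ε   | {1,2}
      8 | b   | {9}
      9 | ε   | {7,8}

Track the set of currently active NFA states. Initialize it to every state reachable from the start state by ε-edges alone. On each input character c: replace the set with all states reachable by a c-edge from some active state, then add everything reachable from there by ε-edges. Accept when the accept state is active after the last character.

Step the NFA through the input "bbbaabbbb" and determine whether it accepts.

initial (ε-close {0}): {0,1,2,3,4,6,8}
'b' @ 1: {1,2,3,4,6,7,8,9}  (accept∈set)
'b' @ 2: {1,2,3,4,6,7,8,9}  (accept∈set)
'b' @ 3: {1,2,3,4,6,7,8,9}  (accept∈set)
'a' @ 4: {}  — state set empty
rest 'abbbb' ignored (set empty)
after full input: {}  (accept=1 not in)

Answer: REJECT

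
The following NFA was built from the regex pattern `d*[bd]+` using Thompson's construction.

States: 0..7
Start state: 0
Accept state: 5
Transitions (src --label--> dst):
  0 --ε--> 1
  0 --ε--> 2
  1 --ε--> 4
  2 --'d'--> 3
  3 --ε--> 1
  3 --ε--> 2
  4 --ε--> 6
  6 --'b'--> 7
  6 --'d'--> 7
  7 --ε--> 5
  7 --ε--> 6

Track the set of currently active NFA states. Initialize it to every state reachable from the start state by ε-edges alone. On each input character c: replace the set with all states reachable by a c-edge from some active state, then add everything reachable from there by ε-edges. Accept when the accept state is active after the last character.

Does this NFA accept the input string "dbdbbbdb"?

S₀ = ε-closure({0}) = {0,1,2,4,6}
'd' @ 1: {1,2,3,4,5,6,7}  (accept∈set)
'b' @ 2: {5,6,7}  (accept∈set)
'd' @ 3: {5,6,7}  (accept∈set)
'b' @ 4: {5,6,7}  (accept∈set)
'b' @ 5: {5,6,7}  (accept∈set)
'b' @ 6: {5,6,7}  (accept∈set)
'd' @ 7: {5,6,7}  (accept∈set)
'b' @ 8: {5,6,7}  (accept∈set)
after full input: {5,6,7}  (accept=5 in)

Answer: ACCEPT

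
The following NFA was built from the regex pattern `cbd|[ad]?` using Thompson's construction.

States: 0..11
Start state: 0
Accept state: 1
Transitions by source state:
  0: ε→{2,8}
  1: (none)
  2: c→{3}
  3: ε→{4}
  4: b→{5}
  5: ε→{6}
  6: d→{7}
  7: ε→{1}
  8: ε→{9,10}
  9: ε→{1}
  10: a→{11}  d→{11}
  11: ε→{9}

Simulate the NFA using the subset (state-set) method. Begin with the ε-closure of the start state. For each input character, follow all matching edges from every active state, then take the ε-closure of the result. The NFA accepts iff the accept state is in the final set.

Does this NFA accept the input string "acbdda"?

Answer: REJECT

Derivation:
start: ε-closure({0}) = {0,1,2,8,9,10}
'a' @ 1: {1,9,11}  (accept∈set)
'c' @ 2: {}  — no active states
rest 'bdda' ignored (set empty)
end set {} — state 1 not in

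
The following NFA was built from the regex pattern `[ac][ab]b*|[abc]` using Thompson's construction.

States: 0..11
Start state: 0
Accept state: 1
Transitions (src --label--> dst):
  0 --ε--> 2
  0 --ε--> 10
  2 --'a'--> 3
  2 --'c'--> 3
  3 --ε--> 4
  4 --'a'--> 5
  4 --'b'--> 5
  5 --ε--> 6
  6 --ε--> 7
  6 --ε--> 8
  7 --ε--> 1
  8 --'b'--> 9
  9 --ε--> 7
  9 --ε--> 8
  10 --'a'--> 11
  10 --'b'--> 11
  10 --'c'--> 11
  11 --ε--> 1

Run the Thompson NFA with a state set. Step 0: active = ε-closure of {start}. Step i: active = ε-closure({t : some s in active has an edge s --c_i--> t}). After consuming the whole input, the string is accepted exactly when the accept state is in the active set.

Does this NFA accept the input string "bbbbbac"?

Answer: REJECT

Trace:
S₀ = ε-closure({0}) = {0,2,10}
'b' @ 1: {1,11}  ✓accept
'b' @ 2: {}  — dead — no transitions
rest 'bbbac' ignored (set empty)
final: {}; accept 1 not in set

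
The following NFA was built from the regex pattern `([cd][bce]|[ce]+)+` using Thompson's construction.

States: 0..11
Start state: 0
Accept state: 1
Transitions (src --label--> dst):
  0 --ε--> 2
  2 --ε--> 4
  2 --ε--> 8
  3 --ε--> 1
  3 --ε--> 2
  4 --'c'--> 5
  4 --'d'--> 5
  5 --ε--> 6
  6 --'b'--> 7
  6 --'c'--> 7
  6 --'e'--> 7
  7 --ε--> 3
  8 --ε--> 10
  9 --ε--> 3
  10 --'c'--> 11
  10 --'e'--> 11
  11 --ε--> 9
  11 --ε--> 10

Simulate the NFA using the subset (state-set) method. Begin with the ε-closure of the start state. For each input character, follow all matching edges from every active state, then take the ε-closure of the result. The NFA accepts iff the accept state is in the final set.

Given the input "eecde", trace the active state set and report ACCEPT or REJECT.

Answer: ACCEPT

Trace:
start: ε-closure({0}) = {0,2,4,8,10}
'e' @ 1: {1,2,3,4,8,9,10,11}  ✓accept
'e' @ 2: {1,2,3,4,8,9,10,11}  ✓accept
'c' @ 3: {1,2,3,4,5,6,8,9,10,11}  ✓accept
'd' @ 4: {5,6}
'e' @ 5: {1,2,3,4,7,8,10}  ✓accept
final: {1,2,3,4,7,8,10}; accept 1 in set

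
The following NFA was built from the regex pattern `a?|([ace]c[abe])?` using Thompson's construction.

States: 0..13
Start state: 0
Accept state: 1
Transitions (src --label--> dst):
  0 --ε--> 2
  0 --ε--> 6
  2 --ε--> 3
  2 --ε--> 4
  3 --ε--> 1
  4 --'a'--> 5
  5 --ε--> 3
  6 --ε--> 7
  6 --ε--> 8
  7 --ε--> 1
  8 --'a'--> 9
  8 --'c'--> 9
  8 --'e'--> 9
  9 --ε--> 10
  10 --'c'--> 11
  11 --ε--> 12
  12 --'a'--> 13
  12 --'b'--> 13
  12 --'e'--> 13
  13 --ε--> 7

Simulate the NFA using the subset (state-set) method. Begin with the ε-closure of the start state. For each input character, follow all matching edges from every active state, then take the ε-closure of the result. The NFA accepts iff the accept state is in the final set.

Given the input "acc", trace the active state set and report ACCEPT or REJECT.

initial (ε-close {0}): {0,1,2,3,4,6,7,8}
'a' @ 1: {1,3,5,9,10}  [accepting]
'c' @ 2: {11,12}
'c' @ 3: {}  — no active states
after full input: {}  (accept=1 not in)

Answer: REJECT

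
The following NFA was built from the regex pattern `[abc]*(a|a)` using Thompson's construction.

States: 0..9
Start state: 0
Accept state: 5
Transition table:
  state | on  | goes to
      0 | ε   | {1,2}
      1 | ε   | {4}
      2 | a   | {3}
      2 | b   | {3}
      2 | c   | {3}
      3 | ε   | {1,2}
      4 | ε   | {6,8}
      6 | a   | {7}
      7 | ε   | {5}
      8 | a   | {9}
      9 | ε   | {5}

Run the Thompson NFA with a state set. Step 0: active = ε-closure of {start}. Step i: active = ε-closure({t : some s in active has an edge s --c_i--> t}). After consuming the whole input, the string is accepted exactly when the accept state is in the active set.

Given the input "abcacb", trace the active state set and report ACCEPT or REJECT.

start: ε-closure({0}) = {0,1,2,4,6,8}
'a' @ 1: {1,2,3,4,5,6,7,8,9}  [accepting]
'b' @ 2: {1,2,3,4,6,8}
'c' @ 3: {1,2,3,4,6,8}
'a' @ 4: {1,2,3,4,5,6,7,8,9}  [accepting]
'c' @ 5: {1,2,3,4,6,8}
'b' @ 6: {1,2,3,4,6,8}
end set {1,2,3,4,6,8} — state 5 not in

Answer: REJECT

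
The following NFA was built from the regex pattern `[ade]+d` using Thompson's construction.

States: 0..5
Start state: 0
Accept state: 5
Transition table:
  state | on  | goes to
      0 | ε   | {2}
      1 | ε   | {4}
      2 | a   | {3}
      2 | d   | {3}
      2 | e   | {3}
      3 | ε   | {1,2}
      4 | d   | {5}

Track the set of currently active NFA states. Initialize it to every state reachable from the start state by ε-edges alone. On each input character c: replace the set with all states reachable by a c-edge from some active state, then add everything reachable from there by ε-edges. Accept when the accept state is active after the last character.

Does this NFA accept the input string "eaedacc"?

initial (ε-close {0}): {0,2}
'e' @ 1: {1,2,3,4}
'a' @ 2: {1,2,3,4}
'e' @ 3: {1,2,3,4}
'd' @ 4: {1,2,3,4,5}  (accept∈set)
'a' @ 5: {1,2,3,4}
'c' @ 6: {}  — no active states
rest 'c' ignored (set empty)
final: {}; accept 5 not in set

Answer: REJECT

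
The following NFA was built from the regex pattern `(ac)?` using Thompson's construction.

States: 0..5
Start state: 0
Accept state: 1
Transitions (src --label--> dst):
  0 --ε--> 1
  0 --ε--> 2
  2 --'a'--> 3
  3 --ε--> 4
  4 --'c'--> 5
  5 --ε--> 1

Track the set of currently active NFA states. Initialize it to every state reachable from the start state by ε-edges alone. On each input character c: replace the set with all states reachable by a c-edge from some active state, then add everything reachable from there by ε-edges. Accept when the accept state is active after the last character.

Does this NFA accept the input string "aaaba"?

start: ε-closure({0}) = {0,1,2}
'a' @ 1: {3,4}
'a' @ 2: {}  — no active states
rest 'aba' ignored (set empty)
end set {} — state 1 not in

Answer: REJECT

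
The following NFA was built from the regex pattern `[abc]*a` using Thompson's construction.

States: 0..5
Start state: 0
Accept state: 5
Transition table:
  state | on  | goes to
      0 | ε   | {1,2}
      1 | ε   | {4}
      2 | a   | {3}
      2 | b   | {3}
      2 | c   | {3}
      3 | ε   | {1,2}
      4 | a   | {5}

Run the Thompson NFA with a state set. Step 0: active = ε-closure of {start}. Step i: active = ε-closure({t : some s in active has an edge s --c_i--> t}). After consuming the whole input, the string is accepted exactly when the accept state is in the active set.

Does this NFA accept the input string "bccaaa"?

Answer: ACCEPT

Derivation:
S₀ = ε-closure({0}) = {0,1,2,4}
'b' @ 1: {1,2,3,4}
'c' @ 2: {1,2,3,4}
'c' @ 3: {1,2,3,4}
'a' @ 4: {1,2,3,4,5}  [accepting]
'a' @ 5: {1,2,3,4,5}  [accepting]
'a' @ 6: {1,2,3,4,5}  [accepting]
end set {1,2,3,4,5} — state 5 in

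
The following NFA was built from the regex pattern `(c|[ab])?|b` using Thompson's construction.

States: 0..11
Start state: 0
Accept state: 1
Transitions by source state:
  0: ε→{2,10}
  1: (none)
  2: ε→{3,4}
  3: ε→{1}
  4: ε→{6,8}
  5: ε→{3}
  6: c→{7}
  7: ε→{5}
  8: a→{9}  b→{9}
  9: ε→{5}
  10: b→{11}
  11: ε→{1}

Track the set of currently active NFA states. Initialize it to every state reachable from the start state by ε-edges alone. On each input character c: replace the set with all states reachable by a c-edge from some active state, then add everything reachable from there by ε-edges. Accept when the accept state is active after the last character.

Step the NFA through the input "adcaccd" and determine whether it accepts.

S₀ = ε-closure({0}) = {0,1,2,3,4,6,8,10}
'a' @ 1: {1,3,5,9}  [accepting]
'd' @ 2: {}  — state set empty
rest 'caccd' ignored (set empty)
end set {} — state 1 not in

Answer: REJECT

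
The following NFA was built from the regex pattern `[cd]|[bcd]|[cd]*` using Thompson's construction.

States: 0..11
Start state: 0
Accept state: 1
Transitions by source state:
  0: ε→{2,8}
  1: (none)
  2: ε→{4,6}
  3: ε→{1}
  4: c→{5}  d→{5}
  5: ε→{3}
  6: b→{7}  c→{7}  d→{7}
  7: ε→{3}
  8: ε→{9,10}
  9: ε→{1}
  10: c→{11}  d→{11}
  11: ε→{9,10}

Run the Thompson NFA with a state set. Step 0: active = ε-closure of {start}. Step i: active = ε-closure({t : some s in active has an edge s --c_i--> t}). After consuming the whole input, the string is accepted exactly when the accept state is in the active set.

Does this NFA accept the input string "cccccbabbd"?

Answer: REJECT

Steps:
S₀ = ε-closure({0}) = {0,1,2,4,6,8,9,10}
'c' @ 1: {1,3,5,7,9,10,11}  (accept∈set)
'c' @ 2: {1,9,10,11}  (accept∈set)
'c' @ 3: {1,9,10,11}  (accept∈set)
'c' @ 4: {1,9,10,11}  (accept∈set)
'c' @ 5: {1,9,10,11}  (accept∈set)
'b' @ 6: {}  — dead — no transitions
rest 'abbd' ignored (set empty)
final: {}; accept 1 not in set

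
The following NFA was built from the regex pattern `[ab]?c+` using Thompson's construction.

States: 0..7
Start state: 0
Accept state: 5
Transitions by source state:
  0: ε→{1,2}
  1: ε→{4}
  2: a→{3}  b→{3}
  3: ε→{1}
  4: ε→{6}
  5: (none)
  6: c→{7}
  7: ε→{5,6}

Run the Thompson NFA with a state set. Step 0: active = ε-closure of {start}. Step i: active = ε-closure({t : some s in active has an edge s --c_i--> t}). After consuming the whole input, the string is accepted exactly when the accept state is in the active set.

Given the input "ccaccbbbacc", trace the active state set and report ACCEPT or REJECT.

initial (ε-close {0}): {0,1,2,4,6}
'c' @ 1: {5,6,7}  [accepting]
'c' @ 2: {5,6,7}  [accepting]
'a' @ 3: {}  — dead — no transitions
rest 'ccbbbacc' ignored (set empty)
after full input: {}  (accept=5 not in)

Answer: REJECT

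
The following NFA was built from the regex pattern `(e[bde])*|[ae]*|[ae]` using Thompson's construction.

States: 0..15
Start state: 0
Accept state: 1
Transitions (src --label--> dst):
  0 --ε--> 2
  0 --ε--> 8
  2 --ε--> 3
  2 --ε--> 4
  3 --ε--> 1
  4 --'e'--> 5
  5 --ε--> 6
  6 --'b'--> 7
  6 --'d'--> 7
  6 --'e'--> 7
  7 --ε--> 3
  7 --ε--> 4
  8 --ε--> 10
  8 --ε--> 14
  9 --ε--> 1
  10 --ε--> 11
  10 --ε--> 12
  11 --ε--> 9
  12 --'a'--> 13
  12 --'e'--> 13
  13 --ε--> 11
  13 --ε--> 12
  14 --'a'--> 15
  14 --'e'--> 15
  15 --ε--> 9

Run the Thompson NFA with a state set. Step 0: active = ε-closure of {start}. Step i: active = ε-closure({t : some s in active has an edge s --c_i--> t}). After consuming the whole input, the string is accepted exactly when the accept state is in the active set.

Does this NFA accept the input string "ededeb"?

Answer: ACCEPT

Trace:
S₀ = ε-closure({0}) = {0,1,2,3,4,8,9,10,11,12,14}
'e' @ 1: {1,5,6,9,11,12,13,15}  ✓accept
'd' @ 2: {1,3,4,7}  ✓accept
'e' @ 3: {5,6}
'd' @ 4: {1,3,4,7}  ✓accept
'e' @ 5: {5,6}
'b' @ 6: {1,3,4,7}  ✓accept
after full input: {1,3,4,7}  (accept=1 in)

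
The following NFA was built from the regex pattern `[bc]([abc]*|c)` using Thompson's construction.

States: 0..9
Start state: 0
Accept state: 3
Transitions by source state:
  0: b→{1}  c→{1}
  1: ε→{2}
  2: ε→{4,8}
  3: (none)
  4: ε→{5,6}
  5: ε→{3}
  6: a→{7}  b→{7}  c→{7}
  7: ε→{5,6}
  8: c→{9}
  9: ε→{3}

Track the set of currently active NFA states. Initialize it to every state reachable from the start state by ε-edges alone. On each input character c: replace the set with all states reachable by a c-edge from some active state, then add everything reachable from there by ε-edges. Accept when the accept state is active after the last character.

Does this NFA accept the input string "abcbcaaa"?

Answer: REJECT

Trace:
start: ε-closure({0}) = {0}
'a' @ 1: {}  — state set empty
rest 'bcbcaaa' ignored (set empty)
final: {}; accept 3 not in set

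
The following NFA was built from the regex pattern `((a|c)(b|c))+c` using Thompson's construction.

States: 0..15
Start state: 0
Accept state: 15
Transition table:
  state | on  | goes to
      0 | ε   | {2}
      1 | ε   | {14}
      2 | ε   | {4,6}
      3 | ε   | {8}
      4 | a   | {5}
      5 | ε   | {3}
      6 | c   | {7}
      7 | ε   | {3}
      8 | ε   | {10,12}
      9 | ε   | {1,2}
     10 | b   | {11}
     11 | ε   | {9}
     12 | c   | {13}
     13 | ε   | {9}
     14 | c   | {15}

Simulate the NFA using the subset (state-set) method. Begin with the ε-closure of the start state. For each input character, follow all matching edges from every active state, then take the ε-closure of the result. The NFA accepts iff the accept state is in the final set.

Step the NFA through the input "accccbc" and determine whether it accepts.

Answer: ACCEPT

Trace:
start: ε-closure({0}) = {0,2,4,6}
'a' @ 1: {3,5,8,10,12}
'c' @ 2: {1,2,4,6,9,13,14}
'c' @ 3: {3,7,8,10,12,15}  (accept∈set)
'c' @ 4: {1,2,4,6,9,13,14}
'c' @ 5: {3,7,8,10,12,15}  (accept∈set)
'b' @ 6: {1,2,4,6,9,11,14}
'c' @ 7: {3,7,8,10,12,15}  (accept∈set)
end set {3,7,8,10,12,15} — state 15 in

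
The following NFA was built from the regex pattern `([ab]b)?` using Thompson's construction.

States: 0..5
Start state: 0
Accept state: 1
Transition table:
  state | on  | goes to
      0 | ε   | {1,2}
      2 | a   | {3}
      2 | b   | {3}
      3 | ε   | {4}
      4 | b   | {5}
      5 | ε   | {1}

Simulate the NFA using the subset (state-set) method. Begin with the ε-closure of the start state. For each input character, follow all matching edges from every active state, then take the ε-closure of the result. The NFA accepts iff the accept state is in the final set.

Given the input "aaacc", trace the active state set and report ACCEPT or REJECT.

Answer: REJECT

Steps:
S₀ = ε-closure({0}) = {0,1,2}
'a' @ 1: {3,4}
'a' @ 2: {}  — no active states
rest 'acc' ignored (set empty)
end set {} — state 1 not in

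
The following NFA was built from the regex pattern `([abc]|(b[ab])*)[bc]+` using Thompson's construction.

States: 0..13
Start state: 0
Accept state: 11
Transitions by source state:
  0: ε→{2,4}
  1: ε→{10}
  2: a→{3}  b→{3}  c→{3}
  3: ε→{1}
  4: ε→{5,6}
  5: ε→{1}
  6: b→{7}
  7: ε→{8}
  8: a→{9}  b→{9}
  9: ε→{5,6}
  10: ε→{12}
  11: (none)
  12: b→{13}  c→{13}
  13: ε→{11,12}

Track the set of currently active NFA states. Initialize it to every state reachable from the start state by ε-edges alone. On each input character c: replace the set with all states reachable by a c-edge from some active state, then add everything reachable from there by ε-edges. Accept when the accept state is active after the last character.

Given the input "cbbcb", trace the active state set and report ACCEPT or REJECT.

S₀ = ε-closure({0}) = {0,1,2,4,5,6,10,12}
'c' @ 1: {1,3,10,11,12,13}  ✓accept
'b' @ 2: {11,12,13}  ✓accept
'b' @ 3: {11,12,13}  ✓accept
'c' @ 4: {11,12,13}  ✓accept
'b' @ 5: {11,12,13}  ✓accept
final: {11,12,13}; accept 11 in set

Answer: ACCEPT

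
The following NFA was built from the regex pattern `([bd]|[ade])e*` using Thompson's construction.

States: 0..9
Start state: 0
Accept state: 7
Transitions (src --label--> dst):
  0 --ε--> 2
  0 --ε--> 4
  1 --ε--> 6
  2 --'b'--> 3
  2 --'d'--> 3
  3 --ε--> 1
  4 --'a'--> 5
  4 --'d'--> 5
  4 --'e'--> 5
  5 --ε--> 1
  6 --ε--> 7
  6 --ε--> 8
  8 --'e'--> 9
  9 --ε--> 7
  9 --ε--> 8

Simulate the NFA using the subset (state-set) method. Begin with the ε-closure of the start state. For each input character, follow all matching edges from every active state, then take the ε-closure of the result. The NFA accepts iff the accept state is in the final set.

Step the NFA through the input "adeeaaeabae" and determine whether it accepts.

start: ε-closure({0}) = {0,2,4}
'a' @ 1: {1,5,6,7,8}  (accept∈set)
'd' @ 2: {}  — no active states
rest 'eeaaeabae' ignored (set empty)
final: {}; accept 7 not in set

Answer: REJECT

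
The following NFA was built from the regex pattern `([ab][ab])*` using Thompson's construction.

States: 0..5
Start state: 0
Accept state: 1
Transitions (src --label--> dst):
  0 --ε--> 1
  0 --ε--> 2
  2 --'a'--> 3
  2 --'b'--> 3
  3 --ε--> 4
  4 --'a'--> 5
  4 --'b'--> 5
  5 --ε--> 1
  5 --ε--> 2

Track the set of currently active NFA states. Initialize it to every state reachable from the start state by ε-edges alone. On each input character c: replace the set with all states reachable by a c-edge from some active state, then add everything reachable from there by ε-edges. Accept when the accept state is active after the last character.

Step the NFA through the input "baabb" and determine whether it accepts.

Answer: REJECT

Derivation:
initial (ε-close {0}): {0,1,2}
'b' @ 1: {3,4}
'a' @ 2: {1,2,5}  ✓accept
'a' @ 3: {3,4}
'b' @ 4: {1,2,5}  ✓accept
'b' @ 5: {3,4}
after full input: {3,4}  (accept=1 not in)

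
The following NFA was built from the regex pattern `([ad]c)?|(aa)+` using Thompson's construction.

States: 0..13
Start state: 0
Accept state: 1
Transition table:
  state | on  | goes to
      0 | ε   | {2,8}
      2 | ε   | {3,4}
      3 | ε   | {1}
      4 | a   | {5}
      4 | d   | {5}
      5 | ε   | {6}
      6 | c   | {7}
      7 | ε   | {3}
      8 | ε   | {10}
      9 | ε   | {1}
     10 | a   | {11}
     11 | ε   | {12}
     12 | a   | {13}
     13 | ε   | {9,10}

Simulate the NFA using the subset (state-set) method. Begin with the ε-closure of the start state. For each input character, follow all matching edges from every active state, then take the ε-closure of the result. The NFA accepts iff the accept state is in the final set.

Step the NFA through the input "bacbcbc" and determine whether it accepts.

Answer: REJECT

Derivation:
S₀ = ε-closure({0}) = {0,1,2,3,4,8,10}
'b' @ 1: {}  — state set empty
rest 'acbcbc' ignored (set empty)
after full input: {}  (accept=1 not in)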